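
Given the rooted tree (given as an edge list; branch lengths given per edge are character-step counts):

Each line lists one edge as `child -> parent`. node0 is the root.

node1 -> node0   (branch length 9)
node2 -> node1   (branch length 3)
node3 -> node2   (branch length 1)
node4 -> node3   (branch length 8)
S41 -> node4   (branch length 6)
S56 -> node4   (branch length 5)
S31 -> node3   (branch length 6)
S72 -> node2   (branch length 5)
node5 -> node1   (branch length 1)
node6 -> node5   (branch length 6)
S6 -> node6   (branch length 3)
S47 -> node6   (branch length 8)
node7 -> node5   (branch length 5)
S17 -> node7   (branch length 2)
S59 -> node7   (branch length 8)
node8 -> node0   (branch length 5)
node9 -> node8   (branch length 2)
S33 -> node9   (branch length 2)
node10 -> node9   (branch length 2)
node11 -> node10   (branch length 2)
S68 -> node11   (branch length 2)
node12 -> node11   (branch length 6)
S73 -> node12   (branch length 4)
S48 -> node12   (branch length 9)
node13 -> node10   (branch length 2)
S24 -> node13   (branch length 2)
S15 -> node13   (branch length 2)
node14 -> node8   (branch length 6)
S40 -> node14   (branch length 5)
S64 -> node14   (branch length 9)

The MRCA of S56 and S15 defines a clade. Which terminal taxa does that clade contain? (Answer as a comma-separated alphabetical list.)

Tracing S56: it sits inside (S41,S56).
Tracing S15: it sits inside (S24,S15).
The smallest clade enclosing both is the whole tree (their MRCA is the root), so the answer is all 16 tips in alphabetical order.

S15, S17, S24, S31, S33, S40, S41, S47, S48, S56, S59, S6, S64, S68, S72, S73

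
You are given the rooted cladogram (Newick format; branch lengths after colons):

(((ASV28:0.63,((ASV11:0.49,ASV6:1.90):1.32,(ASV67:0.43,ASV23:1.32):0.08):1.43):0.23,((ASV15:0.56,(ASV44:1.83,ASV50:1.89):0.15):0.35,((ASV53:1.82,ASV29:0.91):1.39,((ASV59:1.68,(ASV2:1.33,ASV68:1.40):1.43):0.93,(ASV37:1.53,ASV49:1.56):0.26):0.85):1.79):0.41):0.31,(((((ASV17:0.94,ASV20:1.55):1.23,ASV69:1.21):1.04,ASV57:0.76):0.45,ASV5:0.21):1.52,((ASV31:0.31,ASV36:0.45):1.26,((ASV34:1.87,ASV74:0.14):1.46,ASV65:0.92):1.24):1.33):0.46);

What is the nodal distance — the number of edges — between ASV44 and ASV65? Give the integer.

The MRCA of ASV44 and ASV65 is the root of the tree.
From ASV44 up to that node: 5 branches. From ASV65 up to the same node: 4 branches. Total: 5 + 4 = 9.

9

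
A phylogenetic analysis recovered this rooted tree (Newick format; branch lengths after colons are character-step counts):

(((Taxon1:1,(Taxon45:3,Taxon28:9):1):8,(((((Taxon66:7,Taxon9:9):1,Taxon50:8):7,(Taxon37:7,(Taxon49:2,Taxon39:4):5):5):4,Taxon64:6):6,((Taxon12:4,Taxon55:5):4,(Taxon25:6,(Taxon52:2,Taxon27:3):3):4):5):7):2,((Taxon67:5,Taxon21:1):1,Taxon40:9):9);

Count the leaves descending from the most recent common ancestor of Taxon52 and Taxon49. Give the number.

12

The MRCA of Taxon52 and Taxon49 is the node subtending (((((Taxon66,Taxon9),Taxon50),(Taxon37,(Taxon49,Taxon39))),Taxon64),((Taxon12,Taxon55),(Taxon25,(Taxon52,Taxon27)))).
That clade contains 12 terminal taxa: Taxon12, Taxon25, Taxon27, Taxon37, Taxon39, Taxon49, Taxon50, Taxon52, Taxon55, Taxon64, Taxon66, Taxon9.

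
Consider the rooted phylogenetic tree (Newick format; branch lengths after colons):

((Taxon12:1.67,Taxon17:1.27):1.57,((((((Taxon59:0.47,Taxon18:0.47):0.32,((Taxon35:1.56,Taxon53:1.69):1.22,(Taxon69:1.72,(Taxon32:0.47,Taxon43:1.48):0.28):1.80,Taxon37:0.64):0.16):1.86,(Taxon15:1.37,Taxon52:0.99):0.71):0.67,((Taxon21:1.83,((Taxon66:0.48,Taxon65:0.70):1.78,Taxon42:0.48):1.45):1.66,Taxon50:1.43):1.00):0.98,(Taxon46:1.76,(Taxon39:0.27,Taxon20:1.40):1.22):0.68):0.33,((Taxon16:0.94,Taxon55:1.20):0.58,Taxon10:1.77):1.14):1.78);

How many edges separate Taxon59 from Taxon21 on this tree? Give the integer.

The MRCA of Taxon59 and Taxon21 is the node subtending ((((Taxon59,Taxon18),((Taxon35,Taxon53),(Taxon69,(Taxon32,Taxon43)),Taxon37)),(Taxon15,Taxon52)),((Taxon21,((Taxon66,Taxon65),Taxon42)),Taxon50)).
From Taxon59 up to that node: 4 branches. From Taxon21 up to the same node: 3 branches. Total: 4 + 3 = 7.

7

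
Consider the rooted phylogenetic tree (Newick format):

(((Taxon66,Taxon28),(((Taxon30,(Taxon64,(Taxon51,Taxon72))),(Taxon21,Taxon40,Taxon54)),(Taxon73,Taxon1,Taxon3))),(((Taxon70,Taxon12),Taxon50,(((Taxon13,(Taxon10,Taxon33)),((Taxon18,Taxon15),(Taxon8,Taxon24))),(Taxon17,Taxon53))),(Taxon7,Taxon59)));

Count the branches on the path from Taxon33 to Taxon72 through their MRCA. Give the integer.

The MRCA of Taxon33 and Taxon72 is the root of the tree.
From Taxon33 up to that node: 7 branches. From Taxon72 up to the same node: 7 branches. Total: 7 + 7 = 14.

14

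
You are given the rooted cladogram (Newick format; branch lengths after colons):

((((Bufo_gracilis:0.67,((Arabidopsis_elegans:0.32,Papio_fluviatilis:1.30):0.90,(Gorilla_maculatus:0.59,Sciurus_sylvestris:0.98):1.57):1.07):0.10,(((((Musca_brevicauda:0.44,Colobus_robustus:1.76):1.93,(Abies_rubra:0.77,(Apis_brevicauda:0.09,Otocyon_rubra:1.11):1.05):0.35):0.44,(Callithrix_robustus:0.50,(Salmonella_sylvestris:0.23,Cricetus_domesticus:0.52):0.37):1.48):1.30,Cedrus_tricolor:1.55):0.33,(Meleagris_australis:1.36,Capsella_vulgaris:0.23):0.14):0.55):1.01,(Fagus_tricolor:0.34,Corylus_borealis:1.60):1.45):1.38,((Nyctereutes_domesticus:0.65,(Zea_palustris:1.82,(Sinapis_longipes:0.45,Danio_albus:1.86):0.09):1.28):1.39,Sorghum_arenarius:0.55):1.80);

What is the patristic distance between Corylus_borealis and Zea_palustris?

The path runs Corylus_borealis → … → MRCA → … → Zea_palustris; the MRCA is the root of the tree.
Branch lengths along that path: 1.60 + 1.45 + 1.38 + 1.80 + 1.39 + 1.28 + 1.82 = 10.72.

10.72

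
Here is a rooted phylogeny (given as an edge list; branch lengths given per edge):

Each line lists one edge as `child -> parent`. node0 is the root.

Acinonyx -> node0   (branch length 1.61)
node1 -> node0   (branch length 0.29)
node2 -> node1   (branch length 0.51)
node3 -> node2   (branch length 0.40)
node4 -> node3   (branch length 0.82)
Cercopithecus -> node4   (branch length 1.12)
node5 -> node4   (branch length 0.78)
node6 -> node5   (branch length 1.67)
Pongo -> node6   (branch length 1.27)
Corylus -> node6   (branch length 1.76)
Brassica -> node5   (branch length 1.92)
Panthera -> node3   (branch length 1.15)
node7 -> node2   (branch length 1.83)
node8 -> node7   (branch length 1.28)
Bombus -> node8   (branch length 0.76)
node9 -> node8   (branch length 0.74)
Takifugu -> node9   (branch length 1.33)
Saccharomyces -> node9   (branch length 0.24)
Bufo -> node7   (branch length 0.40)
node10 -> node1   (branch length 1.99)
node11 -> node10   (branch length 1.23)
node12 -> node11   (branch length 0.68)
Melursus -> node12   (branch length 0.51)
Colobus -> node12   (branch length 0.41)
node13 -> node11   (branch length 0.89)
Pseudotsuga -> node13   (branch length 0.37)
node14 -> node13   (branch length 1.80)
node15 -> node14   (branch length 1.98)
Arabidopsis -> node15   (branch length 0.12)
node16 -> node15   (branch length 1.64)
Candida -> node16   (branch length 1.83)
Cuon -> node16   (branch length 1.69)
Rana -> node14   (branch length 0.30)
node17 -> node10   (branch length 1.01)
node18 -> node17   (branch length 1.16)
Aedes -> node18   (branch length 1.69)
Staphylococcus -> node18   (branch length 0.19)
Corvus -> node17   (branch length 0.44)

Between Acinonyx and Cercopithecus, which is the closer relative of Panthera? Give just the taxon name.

The MRCA of Panthera and Cercopithecus subtends ((Cercopithecus,((Pongo,Corylus),Brassica)),Panthera) (5 taxa).
The MRCA of Panthera and Acinonyx is the root, subtending the entire tree (20 taxa).
The first is nested inside the second, so Panthera shares a more recent common ancestor with Cercopithecus.

Cercopithecus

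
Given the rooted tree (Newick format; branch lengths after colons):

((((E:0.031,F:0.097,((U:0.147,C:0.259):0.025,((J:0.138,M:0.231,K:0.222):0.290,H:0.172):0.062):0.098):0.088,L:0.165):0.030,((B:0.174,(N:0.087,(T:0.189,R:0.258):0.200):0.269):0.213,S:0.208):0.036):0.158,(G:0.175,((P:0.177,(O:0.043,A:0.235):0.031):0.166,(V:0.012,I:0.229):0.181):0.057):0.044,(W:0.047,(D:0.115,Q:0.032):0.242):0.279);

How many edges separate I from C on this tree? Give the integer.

10

The MRCA of I and C is the root of the tree.
From I up to that node: 4 branches. From C up to the same node: 6 branches. Total: 4 + 6 = 10.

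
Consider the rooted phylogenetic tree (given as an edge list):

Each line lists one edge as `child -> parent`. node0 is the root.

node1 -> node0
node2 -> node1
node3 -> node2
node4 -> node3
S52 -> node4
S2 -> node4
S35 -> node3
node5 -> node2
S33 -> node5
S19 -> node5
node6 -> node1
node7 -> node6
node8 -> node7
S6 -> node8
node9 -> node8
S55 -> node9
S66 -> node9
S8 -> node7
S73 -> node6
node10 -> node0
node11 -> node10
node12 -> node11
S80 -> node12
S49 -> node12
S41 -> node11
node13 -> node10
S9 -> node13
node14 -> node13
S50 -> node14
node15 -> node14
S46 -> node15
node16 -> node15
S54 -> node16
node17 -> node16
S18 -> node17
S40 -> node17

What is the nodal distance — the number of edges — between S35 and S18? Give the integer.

The MRCA of S35 and S18 is the root of the tree.
From S35 up to that node: 4 branches. From S18 up to the same node: 7 branches. Total: 4 + 7 = 11.

11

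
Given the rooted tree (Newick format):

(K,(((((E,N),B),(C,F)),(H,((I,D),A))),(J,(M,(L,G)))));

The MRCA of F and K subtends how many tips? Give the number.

14

The MRCA of F and K is the root, so the clade is the entire tree.
That clade contains 14 terminal taxa: A, B, C, D, E, F, G, H, I, J, K, L, M, N.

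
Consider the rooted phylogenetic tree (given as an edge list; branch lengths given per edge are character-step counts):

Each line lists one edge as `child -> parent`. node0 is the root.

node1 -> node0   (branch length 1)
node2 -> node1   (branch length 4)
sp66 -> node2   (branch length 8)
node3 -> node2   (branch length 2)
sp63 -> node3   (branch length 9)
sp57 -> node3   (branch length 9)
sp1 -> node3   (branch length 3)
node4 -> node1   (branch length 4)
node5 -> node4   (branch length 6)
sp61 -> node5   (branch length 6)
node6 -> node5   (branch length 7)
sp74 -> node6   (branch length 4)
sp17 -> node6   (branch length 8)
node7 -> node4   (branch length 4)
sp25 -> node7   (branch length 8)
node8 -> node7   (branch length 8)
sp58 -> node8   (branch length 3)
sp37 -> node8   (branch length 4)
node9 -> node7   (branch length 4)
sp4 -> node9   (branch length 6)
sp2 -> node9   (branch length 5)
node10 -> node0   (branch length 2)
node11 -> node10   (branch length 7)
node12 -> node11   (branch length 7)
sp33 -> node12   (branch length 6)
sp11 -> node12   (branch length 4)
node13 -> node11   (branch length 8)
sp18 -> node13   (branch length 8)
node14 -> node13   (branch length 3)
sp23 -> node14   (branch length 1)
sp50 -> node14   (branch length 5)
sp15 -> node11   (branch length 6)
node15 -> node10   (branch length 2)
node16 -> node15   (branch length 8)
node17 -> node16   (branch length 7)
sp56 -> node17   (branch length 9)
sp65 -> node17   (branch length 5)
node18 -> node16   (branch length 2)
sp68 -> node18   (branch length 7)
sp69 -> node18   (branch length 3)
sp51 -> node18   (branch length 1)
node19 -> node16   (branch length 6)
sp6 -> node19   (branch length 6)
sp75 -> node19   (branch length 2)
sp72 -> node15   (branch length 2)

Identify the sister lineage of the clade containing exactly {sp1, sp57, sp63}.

The clade containing exactly {sp1, sp57, sp63} attaches to the tree at the node subtending (sp66,(sp63,sp57,sp1)).
The other lineage descending from that same node — the sister group — is the single tip sp66.

sp66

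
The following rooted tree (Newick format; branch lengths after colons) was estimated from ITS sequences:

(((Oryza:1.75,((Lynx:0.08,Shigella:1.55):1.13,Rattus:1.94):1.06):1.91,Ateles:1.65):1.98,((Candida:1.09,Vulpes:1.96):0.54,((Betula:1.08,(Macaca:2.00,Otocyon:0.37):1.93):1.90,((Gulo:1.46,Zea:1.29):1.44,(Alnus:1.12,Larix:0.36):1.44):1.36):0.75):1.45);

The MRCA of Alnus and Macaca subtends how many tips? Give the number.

7

The MRCA of Alnus and Macaca is the node subtending ((Betula,(Macaca,Otocyon)),((Gulo,Zea),(Alnus,Larix))).
That clade contains 7 terminal taxa: Alnus, Betula, Gulo, Larix, Macaca, Otocyon, Zea.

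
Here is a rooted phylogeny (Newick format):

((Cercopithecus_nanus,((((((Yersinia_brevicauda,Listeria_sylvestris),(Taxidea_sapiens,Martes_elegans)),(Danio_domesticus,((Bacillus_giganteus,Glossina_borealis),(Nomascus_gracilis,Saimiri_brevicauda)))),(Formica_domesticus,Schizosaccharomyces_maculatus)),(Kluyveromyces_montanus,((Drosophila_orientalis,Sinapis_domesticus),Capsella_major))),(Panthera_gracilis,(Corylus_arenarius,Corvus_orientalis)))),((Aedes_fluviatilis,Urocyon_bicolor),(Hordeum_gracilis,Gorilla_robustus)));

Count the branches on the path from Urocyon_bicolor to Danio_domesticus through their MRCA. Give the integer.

10

The MRCA of Urocyon_bicolor and Danio_domesticus is the root of the tree.
From Urocyon_bicolor up to that node: 3 branches. From Danio_domesticus up to the same node: 7 branches. Total: 3 + 7 = 10.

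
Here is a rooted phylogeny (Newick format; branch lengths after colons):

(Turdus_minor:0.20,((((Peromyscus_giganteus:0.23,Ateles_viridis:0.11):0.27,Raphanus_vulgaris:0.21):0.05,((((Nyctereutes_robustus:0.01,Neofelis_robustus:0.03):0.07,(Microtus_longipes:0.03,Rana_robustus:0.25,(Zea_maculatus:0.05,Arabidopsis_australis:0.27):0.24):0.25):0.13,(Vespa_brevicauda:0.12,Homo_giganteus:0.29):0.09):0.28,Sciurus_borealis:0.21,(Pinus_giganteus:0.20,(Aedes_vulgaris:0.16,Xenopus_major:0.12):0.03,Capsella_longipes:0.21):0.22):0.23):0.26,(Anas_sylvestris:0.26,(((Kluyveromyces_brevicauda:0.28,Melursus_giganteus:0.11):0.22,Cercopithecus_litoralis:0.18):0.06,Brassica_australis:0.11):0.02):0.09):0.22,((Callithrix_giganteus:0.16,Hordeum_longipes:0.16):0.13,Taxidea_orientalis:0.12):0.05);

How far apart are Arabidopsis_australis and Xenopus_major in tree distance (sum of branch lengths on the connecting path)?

1.54

The path runs Arabidopsis_australis → … → MRCA → … → Xenopus_major; the MRCA is the node subtending ((((Nyctereutes_robustus,Neofelis_robustus),(Microtus_longipes,Rana_robustus,(Zea_maculatus,Arabidopsis_australis))),(Vespa_brevicauda,Homo_giganteus)),Sciurus_borealis,(Pinus_giganteus,(Aedes_vulgaris,Xenopus_major),Capsella_longipes)).
Branch lengths along that path: 0.27 + 0.24 + 0.25 + 0.13 + 0.28 + 0.22 + 0.03 + 0.12 = 1.54.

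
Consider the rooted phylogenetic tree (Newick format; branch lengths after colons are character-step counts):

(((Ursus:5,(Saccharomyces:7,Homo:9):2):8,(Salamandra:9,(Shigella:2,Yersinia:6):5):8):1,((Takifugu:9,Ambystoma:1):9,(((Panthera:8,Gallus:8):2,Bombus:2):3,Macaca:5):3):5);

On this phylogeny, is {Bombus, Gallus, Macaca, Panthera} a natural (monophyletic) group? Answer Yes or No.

Yes

The most recent common ancestor of these taxa subtends (((Panthera,Gallus),Bombus),Macaca).
That clade has exactly 4 tips — every listed taxon and nothing else — so the group is monophyletic.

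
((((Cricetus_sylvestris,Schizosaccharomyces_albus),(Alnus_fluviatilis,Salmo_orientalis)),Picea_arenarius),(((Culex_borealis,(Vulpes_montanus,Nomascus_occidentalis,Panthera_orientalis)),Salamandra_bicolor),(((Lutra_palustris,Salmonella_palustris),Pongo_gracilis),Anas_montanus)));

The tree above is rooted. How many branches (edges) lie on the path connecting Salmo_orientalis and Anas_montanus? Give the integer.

7

The MRCA of Salmo_orientalis and Anas_montanus is the root of the tree.
From Salmo_orientalis up to that node: 4 branches. From Anas_montanus up to the same node: 3 branches. Total: 4 + 3 = 7.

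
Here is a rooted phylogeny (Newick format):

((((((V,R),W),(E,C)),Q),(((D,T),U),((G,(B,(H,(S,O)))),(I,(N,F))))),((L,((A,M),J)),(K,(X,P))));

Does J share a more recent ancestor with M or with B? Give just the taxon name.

The MRCA of J and M subtends ((A,M),J) (3 taxa).
The MRCA of J and B is the root, subtending the entire tree (24 taxa).
The first is nested inside the second, so J shares a more recent common ancestor with M.

M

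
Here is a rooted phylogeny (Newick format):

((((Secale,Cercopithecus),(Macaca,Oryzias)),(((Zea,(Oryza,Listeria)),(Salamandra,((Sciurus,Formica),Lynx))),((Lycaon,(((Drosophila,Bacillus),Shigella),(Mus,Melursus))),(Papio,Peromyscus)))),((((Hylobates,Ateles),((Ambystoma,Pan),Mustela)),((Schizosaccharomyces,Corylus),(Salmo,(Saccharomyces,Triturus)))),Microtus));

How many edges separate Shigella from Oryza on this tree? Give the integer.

9

The MRCA of Shigella and Oryza is the node subtending (((Zea,(Oryza,Listeria)),(Salamandra,((Sciurus,Formica),Lynx))),((Lycaon,(((Drosophila,Bacillus),Shigella),(Mus,Melursus))),(Papio,Peromyscus))).
From Shigella up to that node: 5 branches. From Oryza up to the same node: 4 branches. Total: 5 + 4 = 9.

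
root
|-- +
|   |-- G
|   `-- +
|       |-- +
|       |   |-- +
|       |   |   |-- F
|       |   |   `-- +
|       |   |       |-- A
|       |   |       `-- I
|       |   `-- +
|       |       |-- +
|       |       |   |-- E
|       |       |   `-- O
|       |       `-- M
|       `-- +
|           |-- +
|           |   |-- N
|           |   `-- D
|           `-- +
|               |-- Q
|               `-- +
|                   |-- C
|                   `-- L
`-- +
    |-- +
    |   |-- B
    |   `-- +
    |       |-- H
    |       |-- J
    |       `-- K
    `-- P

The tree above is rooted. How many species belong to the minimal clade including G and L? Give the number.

The MRCA of G and L is the node subtending (G,(((F,(A,I)),((E,O),M)),((N,D),(Q,(C,L))))).
That clade contains 12 terminal taxa: A, C, D, E, F, G, I, L, M, N, O, Q.

12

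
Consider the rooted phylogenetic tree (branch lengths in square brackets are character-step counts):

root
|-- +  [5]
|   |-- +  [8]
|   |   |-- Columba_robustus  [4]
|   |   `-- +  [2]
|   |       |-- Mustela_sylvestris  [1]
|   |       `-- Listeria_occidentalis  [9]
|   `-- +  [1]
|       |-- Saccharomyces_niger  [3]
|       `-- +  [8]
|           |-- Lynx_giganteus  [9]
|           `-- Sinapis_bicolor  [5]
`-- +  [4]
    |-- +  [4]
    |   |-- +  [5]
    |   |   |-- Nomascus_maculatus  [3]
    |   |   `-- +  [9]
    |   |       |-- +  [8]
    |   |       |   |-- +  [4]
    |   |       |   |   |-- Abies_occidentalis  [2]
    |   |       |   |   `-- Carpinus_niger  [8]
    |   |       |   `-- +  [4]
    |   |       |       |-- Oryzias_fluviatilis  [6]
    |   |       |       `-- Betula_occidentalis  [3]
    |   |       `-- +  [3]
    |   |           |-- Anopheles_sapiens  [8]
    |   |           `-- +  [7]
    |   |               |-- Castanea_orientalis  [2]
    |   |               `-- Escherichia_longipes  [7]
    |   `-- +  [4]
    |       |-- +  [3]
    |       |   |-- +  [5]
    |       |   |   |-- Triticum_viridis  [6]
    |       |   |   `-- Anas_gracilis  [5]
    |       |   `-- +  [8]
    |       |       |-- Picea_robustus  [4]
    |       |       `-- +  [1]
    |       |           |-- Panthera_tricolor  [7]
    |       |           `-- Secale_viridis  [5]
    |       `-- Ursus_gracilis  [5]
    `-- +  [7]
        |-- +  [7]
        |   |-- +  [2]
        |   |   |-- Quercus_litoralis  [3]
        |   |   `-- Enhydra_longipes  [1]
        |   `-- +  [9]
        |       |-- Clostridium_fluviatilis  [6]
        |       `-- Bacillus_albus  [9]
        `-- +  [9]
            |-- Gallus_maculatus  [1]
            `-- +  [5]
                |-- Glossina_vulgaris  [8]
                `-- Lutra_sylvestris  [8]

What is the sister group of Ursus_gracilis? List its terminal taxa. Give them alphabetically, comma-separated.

Anas_gracilis, Panthera_tricolor, Picea_robustus, Secale_viridis, Triticum_viridis

Ursus_gracilis attaches to the tree at the node subtending (((Triticum_viridis,Anas_gracilis),(Picea_robustus,(Panthera_tricolor,Secale_viridis))),Ursus_gracilis).
The other lineage descending from that same node — the sister group — is ((Triticum_viridis,Anas_gracilis),(Picea_robustus,(Panthera_tricolor,Secale_viridis))); its 5 tips in alphabetical order are the answer.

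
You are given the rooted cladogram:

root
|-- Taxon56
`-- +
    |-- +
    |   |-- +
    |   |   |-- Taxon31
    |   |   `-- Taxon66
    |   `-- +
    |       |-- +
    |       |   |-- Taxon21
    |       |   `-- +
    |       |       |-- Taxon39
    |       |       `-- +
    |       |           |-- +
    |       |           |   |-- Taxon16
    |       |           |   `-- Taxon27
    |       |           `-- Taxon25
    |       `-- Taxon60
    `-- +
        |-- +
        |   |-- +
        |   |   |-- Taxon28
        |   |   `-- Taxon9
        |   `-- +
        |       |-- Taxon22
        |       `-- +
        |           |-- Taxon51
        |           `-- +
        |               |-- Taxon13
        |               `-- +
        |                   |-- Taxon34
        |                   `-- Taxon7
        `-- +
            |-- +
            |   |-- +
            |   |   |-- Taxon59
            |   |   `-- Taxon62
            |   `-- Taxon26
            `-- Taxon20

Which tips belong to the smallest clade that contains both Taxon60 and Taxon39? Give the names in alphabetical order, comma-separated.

Taxon16, Taxon21, Taxon25, Taxon27, Taxon39, Taxon60

Tracing Taxon60: it sits inside ((Taxon21,(Taxon39,((Taxon16,Taxon27),Taxon25))),Taxon60).
Tracing Taxon39: it sits inside (Taxon39,((Taxon16,Taxon27),Taxon25)).
The smallest clade enclosing both is ((Taxon21,(Taxon39,((Taxon16,Taxon27),Taxon25))),Taxon60); the answer is its 6 terminal taxa in alphabetical order.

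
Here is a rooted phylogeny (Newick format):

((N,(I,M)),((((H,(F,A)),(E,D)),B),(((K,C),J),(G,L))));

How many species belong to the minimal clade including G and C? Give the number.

5

The MRCA of G and C is the node subtending (((K,C),J),(G,L)).
That clade contains 5 terminal taxa: C, G, J, K, L.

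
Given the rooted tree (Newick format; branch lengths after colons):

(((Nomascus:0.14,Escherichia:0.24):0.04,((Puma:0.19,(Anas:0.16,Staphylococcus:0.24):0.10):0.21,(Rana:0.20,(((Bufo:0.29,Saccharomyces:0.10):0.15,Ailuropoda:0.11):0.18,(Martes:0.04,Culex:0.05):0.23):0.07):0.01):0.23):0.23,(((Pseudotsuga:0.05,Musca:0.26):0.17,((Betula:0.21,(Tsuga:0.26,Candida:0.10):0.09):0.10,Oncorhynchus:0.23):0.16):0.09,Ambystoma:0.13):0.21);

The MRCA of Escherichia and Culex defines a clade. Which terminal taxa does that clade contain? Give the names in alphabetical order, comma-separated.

Tracing Escherichia: it sits inside (Nomascus,Escherichia).
Tracing Culex: it sits inside (Martes,Culex).
The smallest clade enclosing both is ((Nomascus,Escherichia),((Puma,(Anas,Staphylococcus)),(Rana,(((Bufo,Saccharomyces),Ailuropoda),(Martes,Culex))))); the answer is its 11 terminal taxa in alphabetical order.

Ailuropoda, Anas, Bufo, Culex, Escherichia, Martes, Nomascus, Puma, Rana, Saccharomyces, Staphylococcus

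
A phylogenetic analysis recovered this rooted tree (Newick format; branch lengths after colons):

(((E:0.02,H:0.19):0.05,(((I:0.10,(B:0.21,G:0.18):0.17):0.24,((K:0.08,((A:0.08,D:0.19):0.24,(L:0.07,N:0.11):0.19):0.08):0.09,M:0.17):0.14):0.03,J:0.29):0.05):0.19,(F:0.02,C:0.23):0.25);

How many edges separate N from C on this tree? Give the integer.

10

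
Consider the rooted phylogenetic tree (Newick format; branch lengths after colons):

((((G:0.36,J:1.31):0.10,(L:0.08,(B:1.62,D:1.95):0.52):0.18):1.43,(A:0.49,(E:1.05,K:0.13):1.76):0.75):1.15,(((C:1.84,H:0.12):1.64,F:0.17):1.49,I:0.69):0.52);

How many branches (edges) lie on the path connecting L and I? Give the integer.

The MRCA of L and I is the root of the tree.
From L up to that node: 4 branches. From I up to the same node: 2 branches. Total: 4 + 2 = 6.

6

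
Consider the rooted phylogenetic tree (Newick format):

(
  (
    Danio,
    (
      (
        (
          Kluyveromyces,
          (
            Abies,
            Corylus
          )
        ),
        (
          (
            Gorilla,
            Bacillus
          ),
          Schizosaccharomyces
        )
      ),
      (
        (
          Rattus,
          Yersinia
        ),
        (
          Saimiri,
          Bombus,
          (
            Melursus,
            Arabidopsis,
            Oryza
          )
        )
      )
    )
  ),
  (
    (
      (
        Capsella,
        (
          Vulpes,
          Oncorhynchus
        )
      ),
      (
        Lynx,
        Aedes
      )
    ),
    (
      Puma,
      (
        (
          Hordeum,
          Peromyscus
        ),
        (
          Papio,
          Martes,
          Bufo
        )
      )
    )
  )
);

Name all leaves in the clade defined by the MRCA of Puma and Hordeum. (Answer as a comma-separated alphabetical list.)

Tracing Puma: it sits inside (Puma,((Hordeum,Peromyscus),(Papio,Martes,Bufo))).
Tracing Hordeum: it sits inside (Hordeum,Peromyscus).
The smallest clade enclosing both is (Puma,((Hordeum,Peromyscus),(Papio,Martes,Bufo))); the answer is its 6 terminal taxa in alphabetical order.

Bufo, Hordeum, Martes, Papio, Peromyscus, Puma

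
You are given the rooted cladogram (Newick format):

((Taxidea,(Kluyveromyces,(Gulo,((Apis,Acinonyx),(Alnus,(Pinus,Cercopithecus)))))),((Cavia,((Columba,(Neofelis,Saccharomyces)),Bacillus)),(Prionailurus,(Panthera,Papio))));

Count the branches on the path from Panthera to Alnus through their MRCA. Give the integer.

10

The MRCA of Panthera and Alnus is the root of the tree.
From Panthera up to that node: 4 branches. From Alnus up to the same node: 6 branches. Total: 4 + 6 = 10.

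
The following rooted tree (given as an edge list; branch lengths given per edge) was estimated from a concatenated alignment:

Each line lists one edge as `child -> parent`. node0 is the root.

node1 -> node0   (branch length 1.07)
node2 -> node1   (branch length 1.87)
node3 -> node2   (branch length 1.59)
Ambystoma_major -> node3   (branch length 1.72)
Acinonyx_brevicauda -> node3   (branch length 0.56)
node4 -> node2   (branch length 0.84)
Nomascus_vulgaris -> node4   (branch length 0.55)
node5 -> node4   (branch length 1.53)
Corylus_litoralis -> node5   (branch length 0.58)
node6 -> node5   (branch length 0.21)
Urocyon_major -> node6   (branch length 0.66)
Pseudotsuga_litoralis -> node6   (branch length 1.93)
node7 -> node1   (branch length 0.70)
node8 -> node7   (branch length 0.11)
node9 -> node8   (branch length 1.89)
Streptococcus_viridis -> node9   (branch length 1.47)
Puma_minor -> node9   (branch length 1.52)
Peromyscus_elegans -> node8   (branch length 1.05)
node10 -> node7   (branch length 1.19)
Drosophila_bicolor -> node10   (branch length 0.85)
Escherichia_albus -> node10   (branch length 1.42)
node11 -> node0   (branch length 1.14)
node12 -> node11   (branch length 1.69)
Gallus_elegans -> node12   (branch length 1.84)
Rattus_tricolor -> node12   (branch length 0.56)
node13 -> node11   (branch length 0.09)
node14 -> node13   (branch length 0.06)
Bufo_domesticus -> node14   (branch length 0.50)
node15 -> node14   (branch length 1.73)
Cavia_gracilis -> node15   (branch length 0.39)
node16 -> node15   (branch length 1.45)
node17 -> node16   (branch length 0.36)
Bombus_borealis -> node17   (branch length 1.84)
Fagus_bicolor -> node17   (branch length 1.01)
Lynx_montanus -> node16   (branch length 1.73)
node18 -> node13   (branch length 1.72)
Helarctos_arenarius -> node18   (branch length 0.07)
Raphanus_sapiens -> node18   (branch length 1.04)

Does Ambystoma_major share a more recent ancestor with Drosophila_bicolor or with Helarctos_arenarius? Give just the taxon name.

Drosophila_bicolor

The MRCA of Ambystoma_major and Drosophila_bicolor subtends (((Ambystoma_major,Acinonyx_brevicauda),(Nomascus_vulgaris,(Corylus_litoralis,(Urocyon_major,Pseudotsuga_litoralis)))),(((Streptococcus_viridis,Puma_minor),Peromyscus_elegans),(Drosophila_bicolor,Escherichia_albus))) (11 taxa).
The MRCA of Ambystoma_major and Helarctos_arenarius is the root, subtending the entire tree (20 taxa).
The first is nested inside the second, so Ambystoma_major shares a more recent common ancestor with Drosophila_bicolor.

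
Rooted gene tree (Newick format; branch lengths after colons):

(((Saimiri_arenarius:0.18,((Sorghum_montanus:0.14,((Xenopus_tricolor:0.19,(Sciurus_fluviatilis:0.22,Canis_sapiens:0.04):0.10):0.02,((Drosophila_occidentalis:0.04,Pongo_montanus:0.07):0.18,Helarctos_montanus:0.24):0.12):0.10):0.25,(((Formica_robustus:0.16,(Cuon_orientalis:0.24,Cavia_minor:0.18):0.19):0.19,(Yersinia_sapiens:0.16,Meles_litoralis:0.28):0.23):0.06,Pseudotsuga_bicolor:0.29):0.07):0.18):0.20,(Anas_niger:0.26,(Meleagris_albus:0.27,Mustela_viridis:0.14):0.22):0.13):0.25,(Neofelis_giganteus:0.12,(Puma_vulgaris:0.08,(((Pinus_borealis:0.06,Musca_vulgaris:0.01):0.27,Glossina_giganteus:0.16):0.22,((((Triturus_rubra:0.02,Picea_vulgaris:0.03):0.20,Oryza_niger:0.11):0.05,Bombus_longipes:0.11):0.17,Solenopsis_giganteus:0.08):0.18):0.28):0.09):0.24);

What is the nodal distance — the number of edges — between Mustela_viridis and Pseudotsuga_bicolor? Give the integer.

The MRCA of Mustela_viridis and Pseudotsuga_bicolor is the node subtending ((Saimiri_arenarius,((Sorghum_montanus,((Xenopus_tricolor,(Sciurus_fluviatilis,Canis_sapiens)),((Drosophila_occidentalis,Pongo_montanus),Helarctos_montanus))),(((Formica_robustus,(Cuon_orientalis,Cavia_minor)),(Yersinia_sapiens,Meles_litoralis)),Pseudotsuga_bicolor))),(Anas_niger,(Meleagris_albus,Mustela_viridis))).
From Mustela_viridis up to that node: 3 branches. From Pseudotsuga_bicolor up to the same node: 4 branches. Total: 3 + 4 = 7.

7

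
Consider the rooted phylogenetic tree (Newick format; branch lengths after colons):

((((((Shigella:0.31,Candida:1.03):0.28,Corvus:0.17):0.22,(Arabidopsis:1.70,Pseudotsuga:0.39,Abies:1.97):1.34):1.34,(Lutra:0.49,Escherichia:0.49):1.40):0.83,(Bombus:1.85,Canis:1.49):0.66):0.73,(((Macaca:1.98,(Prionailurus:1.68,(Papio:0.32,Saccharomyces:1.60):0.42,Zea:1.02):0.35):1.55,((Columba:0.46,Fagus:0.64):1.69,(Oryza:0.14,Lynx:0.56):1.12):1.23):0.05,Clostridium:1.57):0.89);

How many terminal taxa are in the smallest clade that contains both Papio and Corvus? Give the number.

20

The MRCA of Papio and Corvus is the root, so the clade is the entire tree.
That clade contains 20 terminal taxa: Abies, Arabidopsis, Bombus, Candida, Canis, Clostridium, Columba, Corvus, Escherichia, Fagus, Lutra, Lynx, Macaca, Oryza, Papio, Prionailurus, Pseudotsuga, Saccharomyces, Shigella, Zea.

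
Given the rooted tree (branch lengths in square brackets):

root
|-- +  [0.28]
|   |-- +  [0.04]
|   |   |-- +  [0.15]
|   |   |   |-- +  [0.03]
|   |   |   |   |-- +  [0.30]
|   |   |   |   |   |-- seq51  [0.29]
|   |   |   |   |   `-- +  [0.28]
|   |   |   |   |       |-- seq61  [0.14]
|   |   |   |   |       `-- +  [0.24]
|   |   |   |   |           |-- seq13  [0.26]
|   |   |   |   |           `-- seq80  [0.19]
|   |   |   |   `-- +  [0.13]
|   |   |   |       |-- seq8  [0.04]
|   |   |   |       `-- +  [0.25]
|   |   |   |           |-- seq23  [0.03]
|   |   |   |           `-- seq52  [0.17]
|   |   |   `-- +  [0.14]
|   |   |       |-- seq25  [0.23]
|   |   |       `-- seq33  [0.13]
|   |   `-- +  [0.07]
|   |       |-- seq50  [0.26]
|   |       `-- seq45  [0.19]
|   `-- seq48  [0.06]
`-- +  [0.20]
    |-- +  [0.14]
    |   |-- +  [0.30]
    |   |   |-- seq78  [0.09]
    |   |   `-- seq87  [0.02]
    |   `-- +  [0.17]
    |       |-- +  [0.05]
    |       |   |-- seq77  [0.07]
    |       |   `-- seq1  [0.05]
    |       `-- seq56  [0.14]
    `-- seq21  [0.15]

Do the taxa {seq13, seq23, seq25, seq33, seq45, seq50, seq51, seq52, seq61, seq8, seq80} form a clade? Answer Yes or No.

The most recent common ancestor of these taxa subtends ((((seq51,(seq61,(seq13,seq80))),(seq8,(seq23,seq52))),(seq25,seq33)),(seq50,seq45)).
That clade has exactly 11 tips — every listed taxon and nothing else — so the group is monophyletic.

Yes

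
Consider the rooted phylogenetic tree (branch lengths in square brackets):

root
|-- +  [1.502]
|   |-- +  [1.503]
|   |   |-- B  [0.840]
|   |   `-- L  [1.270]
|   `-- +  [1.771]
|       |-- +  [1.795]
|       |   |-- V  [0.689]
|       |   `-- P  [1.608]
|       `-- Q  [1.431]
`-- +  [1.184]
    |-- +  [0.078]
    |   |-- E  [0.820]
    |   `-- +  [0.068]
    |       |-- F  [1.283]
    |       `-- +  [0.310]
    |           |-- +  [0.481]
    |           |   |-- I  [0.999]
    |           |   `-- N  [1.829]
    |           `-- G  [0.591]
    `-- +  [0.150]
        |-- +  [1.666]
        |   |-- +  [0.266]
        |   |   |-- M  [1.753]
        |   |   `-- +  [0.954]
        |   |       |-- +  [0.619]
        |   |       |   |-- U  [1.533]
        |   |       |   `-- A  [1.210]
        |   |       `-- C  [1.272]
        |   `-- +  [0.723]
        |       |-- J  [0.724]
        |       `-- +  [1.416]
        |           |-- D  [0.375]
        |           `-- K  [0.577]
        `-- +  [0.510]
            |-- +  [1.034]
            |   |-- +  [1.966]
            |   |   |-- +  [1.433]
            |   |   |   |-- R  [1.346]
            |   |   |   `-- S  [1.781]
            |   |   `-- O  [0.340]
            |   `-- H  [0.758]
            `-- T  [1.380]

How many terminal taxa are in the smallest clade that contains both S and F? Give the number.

17

The MRCA of S and F is the node subtending ((E,(F,((I,N),G))),(((M,((U,A),C)),(J,(D,K))),((((R,S),O),H),T))).
That clade contains 17 terminal taxa: A, C, D, E, F, G, H, I, J, K, M, N, O, R, S, T, U.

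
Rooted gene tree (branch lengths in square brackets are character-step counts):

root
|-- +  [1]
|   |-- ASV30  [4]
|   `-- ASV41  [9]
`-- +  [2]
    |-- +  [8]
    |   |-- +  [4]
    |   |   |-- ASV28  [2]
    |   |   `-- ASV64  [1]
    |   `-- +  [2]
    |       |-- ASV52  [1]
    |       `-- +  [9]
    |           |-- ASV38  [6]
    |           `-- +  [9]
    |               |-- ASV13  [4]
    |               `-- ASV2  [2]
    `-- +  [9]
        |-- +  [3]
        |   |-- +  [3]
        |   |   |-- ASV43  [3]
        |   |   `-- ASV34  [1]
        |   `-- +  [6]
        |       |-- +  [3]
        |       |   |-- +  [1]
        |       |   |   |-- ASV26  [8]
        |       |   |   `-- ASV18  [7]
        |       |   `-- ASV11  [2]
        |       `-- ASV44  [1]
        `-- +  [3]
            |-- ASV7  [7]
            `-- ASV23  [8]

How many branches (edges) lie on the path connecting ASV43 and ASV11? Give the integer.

5

The MRCA of ASV43 and ASV11 is the node subtending ((ASV43,ASV34),(((ASV26,ASV18),ASV11),ASV44)).
From ASV43 up to that node: 2 branches. From ASV11 up to the same node: 3 branches. Total: 2 + 3 = 5.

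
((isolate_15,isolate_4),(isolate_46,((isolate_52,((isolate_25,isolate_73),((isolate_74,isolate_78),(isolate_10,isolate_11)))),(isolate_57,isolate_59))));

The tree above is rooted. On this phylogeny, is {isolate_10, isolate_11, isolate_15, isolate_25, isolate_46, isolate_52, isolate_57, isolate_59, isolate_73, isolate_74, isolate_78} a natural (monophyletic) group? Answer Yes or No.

No

The MRCA of the listed taxa is the root, so the smallest clade containing them is the whole tree.
That clade also contains isolate_4, which is not in the proposed group, so the group is not monophyletic.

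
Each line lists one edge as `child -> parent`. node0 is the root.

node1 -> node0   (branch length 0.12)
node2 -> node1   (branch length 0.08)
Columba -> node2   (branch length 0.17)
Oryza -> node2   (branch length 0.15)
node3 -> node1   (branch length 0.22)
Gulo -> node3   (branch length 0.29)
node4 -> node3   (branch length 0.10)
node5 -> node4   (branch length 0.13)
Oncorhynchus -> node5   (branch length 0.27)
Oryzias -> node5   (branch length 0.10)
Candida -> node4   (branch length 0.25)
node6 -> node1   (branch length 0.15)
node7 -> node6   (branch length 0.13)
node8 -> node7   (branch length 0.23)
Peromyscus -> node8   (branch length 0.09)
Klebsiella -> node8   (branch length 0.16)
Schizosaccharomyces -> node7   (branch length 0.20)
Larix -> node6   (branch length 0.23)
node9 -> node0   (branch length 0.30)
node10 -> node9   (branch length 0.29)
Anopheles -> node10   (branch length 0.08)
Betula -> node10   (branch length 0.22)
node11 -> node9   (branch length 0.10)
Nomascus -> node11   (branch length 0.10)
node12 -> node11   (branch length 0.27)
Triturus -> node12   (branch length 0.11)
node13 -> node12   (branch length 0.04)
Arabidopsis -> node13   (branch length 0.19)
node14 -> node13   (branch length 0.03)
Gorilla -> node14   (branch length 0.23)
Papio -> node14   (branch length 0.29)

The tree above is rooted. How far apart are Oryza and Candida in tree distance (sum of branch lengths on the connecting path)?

0.80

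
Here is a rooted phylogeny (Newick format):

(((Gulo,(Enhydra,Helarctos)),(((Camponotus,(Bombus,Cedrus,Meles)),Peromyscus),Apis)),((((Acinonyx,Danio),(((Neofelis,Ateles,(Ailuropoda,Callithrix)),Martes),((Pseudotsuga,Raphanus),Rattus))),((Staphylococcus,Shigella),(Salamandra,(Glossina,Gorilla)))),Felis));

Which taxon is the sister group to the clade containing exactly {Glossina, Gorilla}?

Salamandra

The clade containing exactly {Glossina, Gorilla} attaches to the tree at the node subtending (Salamandra,(Glossina,Gorilla)).
The other lineage descending from that same node — the sister group — is the single tip Salamandra.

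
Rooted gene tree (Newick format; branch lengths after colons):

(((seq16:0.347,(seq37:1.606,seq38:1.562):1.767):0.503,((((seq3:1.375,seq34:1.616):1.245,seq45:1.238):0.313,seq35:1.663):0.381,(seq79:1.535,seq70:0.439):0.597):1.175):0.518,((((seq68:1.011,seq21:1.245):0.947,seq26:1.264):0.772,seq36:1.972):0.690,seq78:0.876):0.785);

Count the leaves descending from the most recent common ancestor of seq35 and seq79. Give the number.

6

The MRCA of seq35 and seq79 is the node subtending ((((seq3,seq34),seq45),seq35),(seq79,seq70)).
That clade contains 6 terminal taxa: seq3, seq34, seq35, seq45, seq70, seq79.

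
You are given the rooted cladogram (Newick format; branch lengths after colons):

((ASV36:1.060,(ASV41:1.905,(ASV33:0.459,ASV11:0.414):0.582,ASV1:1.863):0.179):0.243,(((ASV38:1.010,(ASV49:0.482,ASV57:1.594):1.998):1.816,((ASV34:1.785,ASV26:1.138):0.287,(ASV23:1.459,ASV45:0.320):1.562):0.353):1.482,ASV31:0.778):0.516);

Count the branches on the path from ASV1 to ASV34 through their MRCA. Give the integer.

The MRCA of ASV1 and ASV34 is the root of the tree.
From ASV1 up to that node: 3 branches. From ASV34 up to the same node: 5 branches. Total: 3 + 5 = 8.

8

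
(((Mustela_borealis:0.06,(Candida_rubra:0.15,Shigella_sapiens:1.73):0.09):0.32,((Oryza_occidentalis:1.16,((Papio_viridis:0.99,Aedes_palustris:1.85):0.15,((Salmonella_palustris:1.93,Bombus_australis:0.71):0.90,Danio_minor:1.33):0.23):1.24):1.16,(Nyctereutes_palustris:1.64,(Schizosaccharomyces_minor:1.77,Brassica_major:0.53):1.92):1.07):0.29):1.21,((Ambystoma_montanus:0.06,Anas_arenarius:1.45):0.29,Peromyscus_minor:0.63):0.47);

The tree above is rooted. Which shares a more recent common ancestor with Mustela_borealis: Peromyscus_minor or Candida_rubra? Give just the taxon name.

The MRCA of Mustela_borealis and Candida_rubra subtends (Mustela_borealis,(Candida_rubra,Shigella_sapiens)) (3 taxa).
The MRCA of Mustela_borealis and Peromyscus_minor is the root, subtending the entire tree (15 taxa).
The first is nested inside the second, so Mustela_borealis shares a more recent common ancestor with Candida_rubra.

Candida_rubra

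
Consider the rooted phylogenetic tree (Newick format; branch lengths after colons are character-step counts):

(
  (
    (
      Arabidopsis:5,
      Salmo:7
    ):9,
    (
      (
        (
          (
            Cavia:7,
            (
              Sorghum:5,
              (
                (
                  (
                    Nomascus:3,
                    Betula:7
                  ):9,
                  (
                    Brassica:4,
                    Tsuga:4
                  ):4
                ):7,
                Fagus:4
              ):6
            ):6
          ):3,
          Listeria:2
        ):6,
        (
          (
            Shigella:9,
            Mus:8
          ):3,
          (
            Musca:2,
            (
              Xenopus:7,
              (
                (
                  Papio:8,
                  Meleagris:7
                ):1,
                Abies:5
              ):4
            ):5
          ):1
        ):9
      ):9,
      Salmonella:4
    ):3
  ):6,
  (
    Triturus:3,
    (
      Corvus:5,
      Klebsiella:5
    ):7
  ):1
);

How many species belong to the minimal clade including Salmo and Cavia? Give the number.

18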